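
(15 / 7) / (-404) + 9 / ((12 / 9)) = 9537 / 1414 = 6.74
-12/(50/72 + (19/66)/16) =-38016/2257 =-16.84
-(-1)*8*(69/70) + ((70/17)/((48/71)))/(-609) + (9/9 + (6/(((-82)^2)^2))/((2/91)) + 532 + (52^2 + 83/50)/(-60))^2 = 236158954150999020778048406651/992015170765076556000000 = 238059.82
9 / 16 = 0.56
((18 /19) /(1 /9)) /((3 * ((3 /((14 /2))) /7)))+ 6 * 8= 1794 /19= 94.42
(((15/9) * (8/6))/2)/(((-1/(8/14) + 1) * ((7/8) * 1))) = -320/189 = -1.69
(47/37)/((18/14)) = 329/333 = 0.99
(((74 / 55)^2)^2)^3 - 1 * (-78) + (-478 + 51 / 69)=-6416011915497528743356927 / 17623010904439208984375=-364.07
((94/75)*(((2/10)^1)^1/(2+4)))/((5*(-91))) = -47/511875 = -0.00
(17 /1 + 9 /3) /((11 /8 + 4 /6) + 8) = 480 /241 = 1.99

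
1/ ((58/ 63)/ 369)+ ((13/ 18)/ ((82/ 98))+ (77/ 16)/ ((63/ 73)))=23242565/ 57072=407.25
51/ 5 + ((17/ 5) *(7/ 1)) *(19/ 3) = 2414/ 15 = 160.93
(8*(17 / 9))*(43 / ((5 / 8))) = 46784 / 45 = 1039.64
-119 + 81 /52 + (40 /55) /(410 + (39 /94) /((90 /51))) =-25904470877 /220575212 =-117.44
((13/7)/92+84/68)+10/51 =47675/32844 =1.45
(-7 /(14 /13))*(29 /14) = -377 /28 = -13.46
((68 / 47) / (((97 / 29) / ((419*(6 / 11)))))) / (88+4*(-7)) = 413134 / 250745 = 1.65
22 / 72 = 11 / 36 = 0.31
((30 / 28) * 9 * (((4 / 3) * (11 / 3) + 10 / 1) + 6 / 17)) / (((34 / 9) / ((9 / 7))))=708345 / 14161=50.02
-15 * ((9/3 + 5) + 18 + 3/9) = -395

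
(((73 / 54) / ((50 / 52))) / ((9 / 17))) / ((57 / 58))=935714 / 346275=2.70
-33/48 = -11/16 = -0.69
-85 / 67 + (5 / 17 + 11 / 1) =11419 / 1139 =10.03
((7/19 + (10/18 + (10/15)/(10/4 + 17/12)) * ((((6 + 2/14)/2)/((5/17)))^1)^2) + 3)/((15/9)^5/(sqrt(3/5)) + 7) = -63961493237379/25096466042200 + 10967334231375 * sqrt(15)/7027010491816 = 3.50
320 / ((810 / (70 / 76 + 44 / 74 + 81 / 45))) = 372944 / 284715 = 1.31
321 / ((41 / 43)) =13803 / 41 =336.66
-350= -350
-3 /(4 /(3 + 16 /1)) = -57 /4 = -14.25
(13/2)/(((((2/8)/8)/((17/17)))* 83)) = 208/83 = 2.51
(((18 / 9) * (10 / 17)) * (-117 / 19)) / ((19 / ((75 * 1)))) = -175500 / 6137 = -28.60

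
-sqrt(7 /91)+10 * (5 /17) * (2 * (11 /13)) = 1100 /221-sqrt(13) /13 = 4.70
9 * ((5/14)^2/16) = 225/3136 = 0.07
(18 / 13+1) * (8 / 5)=248 / 65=3.82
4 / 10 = 0.40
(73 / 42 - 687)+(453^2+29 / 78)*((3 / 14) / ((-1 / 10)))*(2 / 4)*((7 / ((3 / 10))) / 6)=-2803352843 / 3276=-855724.31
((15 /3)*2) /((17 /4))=40 /17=2.35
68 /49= 1.39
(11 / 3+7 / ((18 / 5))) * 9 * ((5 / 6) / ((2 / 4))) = 505 / 6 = 84.17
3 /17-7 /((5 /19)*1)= -2246 /85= -26.42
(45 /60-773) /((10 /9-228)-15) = 27801 /8708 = 3.19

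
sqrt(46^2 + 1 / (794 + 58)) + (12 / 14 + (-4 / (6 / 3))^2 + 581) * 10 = sqrt(384003429) / 426 + 41010 / 7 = 5904.57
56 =56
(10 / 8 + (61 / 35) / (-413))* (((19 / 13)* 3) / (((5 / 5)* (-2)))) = -4105767 / 1503320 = -2.73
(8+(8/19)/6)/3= 460/171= 2.69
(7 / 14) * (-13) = -13 / 2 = -6.50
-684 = -684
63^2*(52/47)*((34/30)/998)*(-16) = -9356256/117265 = -79.79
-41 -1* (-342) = 301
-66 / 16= -33 / 8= -4.12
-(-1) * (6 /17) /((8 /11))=33 /68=0.49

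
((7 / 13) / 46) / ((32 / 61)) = 427 / 19136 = 0.02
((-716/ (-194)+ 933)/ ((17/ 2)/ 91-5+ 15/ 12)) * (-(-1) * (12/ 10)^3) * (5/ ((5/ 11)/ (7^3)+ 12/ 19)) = -46555479970272/ 13312985675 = -3497.00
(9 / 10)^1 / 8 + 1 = 89 / 80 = 1.11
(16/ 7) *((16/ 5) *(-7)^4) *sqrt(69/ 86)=43904 *sqrt(5934)/ 215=15730.39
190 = 190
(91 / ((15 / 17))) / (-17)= -91 / 15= -6.07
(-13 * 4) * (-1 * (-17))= -884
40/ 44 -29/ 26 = -59/ 286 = -0.21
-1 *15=-15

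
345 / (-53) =-345 / 53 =-6.51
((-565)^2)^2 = 101904600625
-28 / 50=-14 / 25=-0.56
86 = 86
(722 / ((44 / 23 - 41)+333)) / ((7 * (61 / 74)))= 307211 / 721630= 0.43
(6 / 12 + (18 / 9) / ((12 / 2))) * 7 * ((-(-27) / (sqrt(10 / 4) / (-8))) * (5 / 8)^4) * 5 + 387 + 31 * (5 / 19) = -212.82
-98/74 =-49/37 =-1.32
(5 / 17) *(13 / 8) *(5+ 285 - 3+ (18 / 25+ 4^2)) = 98709 / 680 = 145.16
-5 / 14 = -0.36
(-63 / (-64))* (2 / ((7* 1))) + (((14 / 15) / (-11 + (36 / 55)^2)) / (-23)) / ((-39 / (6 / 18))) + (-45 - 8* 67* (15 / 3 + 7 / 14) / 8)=-3413735464181 / 8261326944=-413.22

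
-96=-96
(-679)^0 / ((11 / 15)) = 15 / 11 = 1.36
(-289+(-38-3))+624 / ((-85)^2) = -2383626 / 7225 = -329.91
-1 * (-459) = 459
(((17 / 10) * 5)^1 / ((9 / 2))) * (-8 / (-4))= 34 / 9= 3.78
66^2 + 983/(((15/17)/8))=199028/15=13268.53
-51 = -51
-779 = -779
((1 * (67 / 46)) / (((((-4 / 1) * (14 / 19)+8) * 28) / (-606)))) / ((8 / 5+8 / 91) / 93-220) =259074595 / 9134772736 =0.03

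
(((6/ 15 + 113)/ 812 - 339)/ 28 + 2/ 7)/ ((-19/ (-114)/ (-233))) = 16519.38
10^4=10000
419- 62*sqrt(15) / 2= 298.94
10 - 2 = 8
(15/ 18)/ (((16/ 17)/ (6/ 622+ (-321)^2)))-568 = 451155147/ 4976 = 90666.23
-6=-6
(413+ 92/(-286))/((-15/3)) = -59013/715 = -82.54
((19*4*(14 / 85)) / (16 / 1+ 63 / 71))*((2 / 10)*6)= 453264 / 509575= 0.89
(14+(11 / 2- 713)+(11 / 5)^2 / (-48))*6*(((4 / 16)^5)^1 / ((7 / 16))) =-118903 / 12800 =-9.29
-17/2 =-8.50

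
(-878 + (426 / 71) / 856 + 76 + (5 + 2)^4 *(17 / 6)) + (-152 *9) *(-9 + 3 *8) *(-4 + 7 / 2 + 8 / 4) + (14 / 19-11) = -604762759 / 24396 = -24789.42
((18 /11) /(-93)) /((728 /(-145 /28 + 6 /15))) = 0.00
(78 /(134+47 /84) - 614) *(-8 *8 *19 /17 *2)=87755.19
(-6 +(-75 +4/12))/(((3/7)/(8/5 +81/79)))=-1756678/3555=-494.14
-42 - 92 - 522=-656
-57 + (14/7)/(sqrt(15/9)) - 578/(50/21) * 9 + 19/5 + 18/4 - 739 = -148627/50 + 2 * sqrt(15)/5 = -2970.99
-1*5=-5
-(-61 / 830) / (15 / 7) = 427 / 12450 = 0.03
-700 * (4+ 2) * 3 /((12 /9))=-9450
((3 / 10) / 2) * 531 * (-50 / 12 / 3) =-885 / 8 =-110.62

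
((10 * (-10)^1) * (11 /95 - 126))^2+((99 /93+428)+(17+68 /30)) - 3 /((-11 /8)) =292615007205014 /1846515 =158468795.11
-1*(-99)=99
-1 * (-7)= 7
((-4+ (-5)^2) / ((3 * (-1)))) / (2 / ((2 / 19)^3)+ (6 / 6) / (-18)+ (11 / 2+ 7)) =-252 / 62179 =-0.00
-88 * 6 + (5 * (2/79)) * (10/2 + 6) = -41602/79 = -526.61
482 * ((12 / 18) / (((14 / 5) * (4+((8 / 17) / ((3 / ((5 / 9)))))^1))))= 184365 / 6566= 28.08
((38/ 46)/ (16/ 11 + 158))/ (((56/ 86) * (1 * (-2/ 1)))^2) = 0.00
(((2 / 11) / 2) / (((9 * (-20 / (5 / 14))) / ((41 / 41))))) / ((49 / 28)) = -1 / 9702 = -0.00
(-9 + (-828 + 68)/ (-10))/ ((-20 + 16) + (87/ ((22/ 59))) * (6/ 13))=9581/ 14827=0.65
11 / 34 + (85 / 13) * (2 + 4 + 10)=46383 / 442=104.94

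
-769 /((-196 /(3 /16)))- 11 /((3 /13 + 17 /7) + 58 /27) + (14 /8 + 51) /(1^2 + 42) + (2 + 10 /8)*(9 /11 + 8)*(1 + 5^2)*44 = 13055456940585 /398206144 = 32785.67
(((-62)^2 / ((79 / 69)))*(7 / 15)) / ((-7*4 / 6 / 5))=-132618 / 79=-1678.71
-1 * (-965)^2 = -931225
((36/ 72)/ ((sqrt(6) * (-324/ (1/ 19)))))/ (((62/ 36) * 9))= -sqrt(6)/ 1145016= -0.00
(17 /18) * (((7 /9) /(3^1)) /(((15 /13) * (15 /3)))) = 1547 /36450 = 0.04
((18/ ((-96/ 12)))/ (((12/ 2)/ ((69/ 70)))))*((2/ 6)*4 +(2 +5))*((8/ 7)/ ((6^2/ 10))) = -575/ 588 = -0.98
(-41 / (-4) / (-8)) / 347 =-41 / 11104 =-0.00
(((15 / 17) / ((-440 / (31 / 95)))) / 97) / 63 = -31 / 289498440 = -0.00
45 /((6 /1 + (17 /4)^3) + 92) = 576 /2237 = 0.26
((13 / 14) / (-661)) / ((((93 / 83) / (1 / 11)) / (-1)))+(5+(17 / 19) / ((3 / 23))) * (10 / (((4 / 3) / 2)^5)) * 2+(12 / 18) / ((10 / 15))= 162079445422 / 89934999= 1802.18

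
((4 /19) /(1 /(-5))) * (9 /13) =-180 /247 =-0.73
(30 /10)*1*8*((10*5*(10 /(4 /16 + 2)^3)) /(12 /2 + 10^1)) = 65.84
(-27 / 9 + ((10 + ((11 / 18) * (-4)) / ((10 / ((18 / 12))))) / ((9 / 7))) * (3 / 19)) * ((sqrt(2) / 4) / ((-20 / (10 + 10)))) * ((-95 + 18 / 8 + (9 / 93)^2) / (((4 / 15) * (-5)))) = 221525993 * sqrt(2) / 7011456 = 44.68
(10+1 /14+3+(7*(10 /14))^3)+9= 2059 /14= 147.07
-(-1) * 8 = 8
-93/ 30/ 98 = -31/ 980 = -0.03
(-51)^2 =2601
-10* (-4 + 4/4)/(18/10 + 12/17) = 850/71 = 11.97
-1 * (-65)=65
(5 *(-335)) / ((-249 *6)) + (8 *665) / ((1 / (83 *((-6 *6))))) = -15896158.88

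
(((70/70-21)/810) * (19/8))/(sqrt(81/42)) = -19 * sqrt(42)/2916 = -0.04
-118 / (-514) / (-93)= -59 / 23901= -0.00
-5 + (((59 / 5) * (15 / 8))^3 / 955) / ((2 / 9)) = 45017497 / 977920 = 46.03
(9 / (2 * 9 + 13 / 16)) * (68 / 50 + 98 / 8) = 48996 / 7525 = 6.51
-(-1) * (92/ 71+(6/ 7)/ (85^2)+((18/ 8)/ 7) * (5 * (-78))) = -127280639/ 1025950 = -124.06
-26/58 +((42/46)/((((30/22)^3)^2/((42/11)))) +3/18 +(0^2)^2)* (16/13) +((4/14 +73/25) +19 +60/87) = 1791398715629/76819640625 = 23.32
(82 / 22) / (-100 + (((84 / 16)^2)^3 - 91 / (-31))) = 0.00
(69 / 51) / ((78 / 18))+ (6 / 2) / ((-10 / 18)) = -5622 / 1105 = -5.09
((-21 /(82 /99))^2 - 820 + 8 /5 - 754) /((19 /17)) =-531299011 /638780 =-831.74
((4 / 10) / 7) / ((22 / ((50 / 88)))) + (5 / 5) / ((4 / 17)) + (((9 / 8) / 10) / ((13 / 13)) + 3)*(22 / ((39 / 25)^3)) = 2986217459 / 133981848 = 22.29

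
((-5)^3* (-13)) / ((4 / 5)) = 8125 / 4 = 2031.25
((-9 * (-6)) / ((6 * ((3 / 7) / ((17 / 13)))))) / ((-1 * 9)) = -119 / 39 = -3.05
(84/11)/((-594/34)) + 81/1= 87733/1089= 80.56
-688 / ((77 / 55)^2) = -17200 / 49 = -351.02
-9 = -9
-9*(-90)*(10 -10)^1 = 0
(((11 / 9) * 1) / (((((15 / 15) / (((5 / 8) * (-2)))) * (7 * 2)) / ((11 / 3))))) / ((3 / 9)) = -605 / 504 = -1.20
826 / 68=413 / 34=12.15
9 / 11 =0.82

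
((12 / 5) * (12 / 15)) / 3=16 / 25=0.64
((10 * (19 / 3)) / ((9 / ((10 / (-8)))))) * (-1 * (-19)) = -167.13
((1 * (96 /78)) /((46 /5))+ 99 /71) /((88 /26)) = 32441 /71852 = 0.45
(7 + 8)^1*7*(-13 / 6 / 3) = -455 / 6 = -75.83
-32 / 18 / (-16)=1 / 9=0.11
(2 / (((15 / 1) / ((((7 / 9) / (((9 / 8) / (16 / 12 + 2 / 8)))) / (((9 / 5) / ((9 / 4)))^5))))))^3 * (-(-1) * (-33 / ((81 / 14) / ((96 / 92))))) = -44226818603515625 / 84091644121448448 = -0.53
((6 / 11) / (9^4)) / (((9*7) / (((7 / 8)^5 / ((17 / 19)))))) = 45619 / 60304932864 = 0.00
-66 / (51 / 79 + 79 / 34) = -16116 / 725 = -22.23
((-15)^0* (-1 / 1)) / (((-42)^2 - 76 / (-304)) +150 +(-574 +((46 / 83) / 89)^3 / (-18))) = -14511315945708 / 19448791196040475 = -0.00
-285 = -285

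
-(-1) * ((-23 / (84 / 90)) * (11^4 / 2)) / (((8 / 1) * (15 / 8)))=-336743 / 28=-12026.54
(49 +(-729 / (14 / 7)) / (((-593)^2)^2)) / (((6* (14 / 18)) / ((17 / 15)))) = 206012593976473 / 17311982688140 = 11.90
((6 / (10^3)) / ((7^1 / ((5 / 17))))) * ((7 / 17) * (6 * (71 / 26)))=639 / 375700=0.00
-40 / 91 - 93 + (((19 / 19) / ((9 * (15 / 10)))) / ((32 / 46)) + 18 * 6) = 14.67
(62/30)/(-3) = -31/45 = -0.69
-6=-6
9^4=6561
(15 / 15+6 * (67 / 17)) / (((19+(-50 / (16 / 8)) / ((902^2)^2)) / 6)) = 554715330867808 / 71270108142381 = 7.78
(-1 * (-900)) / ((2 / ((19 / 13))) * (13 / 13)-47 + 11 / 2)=-1368 / 61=-22.43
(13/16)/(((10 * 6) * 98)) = 13/94080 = 0.00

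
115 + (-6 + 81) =190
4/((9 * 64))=1/144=0.01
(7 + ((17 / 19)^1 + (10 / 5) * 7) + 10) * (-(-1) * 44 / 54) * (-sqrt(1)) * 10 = -44440 / 171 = -259.88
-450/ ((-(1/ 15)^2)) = 101250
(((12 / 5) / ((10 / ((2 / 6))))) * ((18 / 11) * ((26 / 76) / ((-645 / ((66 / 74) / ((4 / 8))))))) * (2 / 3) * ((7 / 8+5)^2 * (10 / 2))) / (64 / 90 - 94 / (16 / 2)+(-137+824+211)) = -59643 / 3712423490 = -0.00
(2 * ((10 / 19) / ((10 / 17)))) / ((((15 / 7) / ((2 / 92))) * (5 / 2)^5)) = 3808 / 20484375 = 0.00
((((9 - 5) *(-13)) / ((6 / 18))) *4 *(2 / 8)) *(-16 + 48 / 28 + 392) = -412464 / 7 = -58923.43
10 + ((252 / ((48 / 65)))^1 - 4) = 347.25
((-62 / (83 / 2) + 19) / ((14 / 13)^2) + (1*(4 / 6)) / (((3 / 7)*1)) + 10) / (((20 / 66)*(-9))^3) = -1038681787 / 790624800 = -1.31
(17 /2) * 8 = 68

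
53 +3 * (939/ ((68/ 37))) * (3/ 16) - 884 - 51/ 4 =-556.35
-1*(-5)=5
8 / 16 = 1 / 2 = 0.50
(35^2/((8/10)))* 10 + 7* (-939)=17479/2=8739.50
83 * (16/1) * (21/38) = 13944/19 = 733.89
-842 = -842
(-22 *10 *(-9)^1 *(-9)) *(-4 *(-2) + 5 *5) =-588060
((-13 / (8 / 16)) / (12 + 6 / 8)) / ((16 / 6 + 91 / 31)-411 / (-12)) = -0.05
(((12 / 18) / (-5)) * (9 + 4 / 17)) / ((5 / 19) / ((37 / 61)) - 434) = 0.00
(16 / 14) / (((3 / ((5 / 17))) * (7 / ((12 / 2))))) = 0.10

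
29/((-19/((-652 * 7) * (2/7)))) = 37816/19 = 1990.32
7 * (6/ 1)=42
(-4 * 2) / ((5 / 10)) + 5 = -11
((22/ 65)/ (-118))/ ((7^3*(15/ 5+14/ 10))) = -1/ 526162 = -0.00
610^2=372100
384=384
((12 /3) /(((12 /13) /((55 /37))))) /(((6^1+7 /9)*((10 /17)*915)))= 2431 /1376770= 0.00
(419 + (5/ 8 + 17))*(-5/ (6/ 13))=-4730.10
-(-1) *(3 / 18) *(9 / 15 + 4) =23 / 30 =0.77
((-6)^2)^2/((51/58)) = 25056/17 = 1473.88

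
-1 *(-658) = 658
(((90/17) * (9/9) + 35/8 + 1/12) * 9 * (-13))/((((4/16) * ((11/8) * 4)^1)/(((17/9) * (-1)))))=51727/33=1567.48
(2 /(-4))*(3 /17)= -3 /34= -0.09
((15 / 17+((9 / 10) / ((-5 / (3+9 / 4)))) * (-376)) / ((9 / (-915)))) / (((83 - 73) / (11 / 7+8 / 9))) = -47711821 / 5355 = -8909.77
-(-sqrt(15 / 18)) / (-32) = -sqrt(30) / 192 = -0.03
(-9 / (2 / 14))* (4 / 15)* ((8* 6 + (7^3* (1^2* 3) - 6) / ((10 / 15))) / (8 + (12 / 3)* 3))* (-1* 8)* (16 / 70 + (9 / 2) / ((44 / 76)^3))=8286784038 / 33275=249039.34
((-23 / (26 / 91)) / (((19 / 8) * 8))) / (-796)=161 / 30248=0.01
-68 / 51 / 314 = -2 / 471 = -0.00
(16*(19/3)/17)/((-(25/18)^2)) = -32832/10625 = -3.09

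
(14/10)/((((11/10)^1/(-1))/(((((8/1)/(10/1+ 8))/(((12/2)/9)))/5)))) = -28/165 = -0.17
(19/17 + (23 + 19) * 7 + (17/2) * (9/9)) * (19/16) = 196137/544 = 360.55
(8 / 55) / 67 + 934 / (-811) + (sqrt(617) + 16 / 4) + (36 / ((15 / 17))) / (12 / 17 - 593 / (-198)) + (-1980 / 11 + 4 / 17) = -104988087837682 / 632879068415 + sqrt(617) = -141.05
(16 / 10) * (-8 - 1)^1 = -72 / 5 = -14.40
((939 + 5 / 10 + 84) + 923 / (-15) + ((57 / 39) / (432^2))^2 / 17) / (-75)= -481283132271134477 / 37523373907968000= -12.83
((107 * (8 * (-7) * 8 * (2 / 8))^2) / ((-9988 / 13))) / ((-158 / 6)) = 13086528 / 197263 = 66.34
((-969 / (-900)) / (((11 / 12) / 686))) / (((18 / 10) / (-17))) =-3766826 / 495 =-7609.75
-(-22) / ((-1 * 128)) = -11 / 64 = -0.17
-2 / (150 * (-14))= 1 / 1050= 0.00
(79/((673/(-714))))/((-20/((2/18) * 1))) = 9401/20190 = 0.47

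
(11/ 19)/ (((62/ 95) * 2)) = 0.44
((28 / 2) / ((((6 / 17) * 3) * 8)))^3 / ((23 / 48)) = 1685159 / 178848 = 9.42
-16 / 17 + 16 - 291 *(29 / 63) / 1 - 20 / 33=-119.50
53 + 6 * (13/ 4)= 145/ 2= 72.50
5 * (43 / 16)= 215 / 16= 13.44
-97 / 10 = -9.70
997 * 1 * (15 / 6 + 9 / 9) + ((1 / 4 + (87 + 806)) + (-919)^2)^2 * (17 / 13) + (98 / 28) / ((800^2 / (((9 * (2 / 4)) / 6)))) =62215573277161280273 / 66560000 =934729165822.74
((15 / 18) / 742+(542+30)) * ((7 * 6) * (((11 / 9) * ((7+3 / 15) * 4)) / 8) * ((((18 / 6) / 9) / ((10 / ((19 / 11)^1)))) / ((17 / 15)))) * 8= 11384572 / 265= 42960.65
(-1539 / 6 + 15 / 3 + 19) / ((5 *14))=-93 / 28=-3.32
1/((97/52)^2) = 2704/9409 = 0.29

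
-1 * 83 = -83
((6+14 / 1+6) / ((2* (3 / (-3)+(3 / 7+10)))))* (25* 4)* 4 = 18200 / 33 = 551.52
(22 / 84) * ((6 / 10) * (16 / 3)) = 88 / 105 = 0.84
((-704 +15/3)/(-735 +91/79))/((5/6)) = 165663/144935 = 1.14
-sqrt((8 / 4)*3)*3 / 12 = -sqrt(6) / 4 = -0.61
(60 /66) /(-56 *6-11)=-10 /3817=-0.00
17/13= 1.31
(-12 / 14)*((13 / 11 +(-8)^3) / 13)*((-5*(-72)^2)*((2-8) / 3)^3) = 6990935040 / 1001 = 6983951.09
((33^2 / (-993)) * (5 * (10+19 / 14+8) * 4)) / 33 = -29810 / 2317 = -12.87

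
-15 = -15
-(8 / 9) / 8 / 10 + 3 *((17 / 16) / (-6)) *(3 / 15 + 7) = -1381 / 360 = -3.84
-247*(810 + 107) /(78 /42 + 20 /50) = -7927465 /79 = -100347.66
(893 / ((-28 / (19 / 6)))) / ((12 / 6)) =-16967 / 336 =-50.50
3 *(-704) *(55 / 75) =-7744 / 5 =-1548.80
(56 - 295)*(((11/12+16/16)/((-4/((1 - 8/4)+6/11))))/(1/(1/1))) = -52.05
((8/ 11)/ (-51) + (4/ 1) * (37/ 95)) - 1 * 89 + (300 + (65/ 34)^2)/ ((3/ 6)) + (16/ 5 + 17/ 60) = 1896603443/ 3624060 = 523.34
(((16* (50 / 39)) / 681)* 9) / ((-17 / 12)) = -9600 / 50167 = -0.19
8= 8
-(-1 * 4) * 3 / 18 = 2 / 3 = 0.67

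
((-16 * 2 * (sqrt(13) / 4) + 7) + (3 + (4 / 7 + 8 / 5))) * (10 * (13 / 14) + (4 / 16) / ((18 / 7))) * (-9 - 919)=-77896088 / 735 + 4388512 * sqrt(13) / 63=145177.74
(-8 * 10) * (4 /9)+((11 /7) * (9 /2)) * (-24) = -12932 /63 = -205.27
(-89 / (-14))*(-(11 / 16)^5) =-14333539 / 14680064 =-0.98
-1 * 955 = -955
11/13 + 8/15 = 269/195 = 1.38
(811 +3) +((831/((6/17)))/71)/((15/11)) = 1785619/2130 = 838.32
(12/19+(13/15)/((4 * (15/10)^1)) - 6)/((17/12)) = -17866/4845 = -3.69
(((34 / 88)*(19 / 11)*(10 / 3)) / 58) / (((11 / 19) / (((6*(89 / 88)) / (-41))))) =-0.01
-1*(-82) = 82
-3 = -3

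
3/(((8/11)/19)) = 78.38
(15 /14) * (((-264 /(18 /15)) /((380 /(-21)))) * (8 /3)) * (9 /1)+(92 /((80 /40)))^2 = 46144 /19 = 2428.63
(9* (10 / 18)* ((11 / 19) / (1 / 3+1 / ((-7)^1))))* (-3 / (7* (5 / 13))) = -1287 / 76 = -16.93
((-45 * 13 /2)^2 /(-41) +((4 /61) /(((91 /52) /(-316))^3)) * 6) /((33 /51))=-135249690279003 /37745092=-3583239.12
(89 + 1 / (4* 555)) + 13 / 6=202391 / 2220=91.17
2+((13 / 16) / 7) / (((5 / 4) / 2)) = 153 / 70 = 2.19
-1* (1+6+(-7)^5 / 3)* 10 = 167860 / 3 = 55953.33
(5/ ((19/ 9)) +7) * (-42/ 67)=-7476/ 1273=-5.87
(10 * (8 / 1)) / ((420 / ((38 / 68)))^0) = 80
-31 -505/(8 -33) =-10.80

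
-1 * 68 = -68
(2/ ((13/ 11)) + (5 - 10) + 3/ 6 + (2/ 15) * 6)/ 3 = -87/ 130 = -0.67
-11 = -11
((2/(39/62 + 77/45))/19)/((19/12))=0.03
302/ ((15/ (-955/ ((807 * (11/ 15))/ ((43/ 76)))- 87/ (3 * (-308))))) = -97323728/ 5903205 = -16.49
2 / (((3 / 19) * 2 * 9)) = 19 / 27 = 0.70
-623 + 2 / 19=-11835 / 19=-622.89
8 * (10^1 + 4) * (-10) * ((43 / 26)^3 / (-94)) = 53.90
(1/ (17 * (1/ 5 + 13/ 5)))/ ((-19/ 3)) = -15/ 4522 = -0.00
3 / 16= 0.19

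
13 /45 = 0.29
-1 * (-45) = 45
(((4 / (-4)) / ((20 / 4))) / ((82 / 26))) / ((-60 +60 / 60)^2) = -13 / 713605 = -0.00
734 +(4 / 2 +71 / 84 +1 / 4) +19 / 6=31091 / 42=740.26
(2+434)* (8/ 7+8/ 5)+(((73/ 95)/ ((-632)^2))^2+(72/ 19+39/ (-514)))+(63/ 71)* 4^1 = 221270903304437761848001/ 183909869309305753600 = 1203.15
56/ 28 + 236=238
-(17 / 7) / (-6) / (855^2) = 17 / 30703050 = 0.00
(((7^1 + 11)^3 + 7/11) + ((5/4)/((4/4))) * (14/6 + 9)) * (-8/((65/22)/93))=-95700472/65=-1472314.95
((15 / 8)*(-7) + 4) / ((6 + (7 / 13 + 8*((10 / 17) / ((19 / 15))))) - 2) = -306527 / 277256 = -1.11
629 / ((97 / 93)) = 58497 / 97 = 603.06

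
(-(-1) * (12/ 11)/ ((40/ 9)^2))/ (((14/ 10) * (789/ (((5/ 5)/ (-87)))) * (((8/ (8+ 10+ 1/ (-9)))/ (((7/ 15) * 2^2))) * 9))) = -161/ 604058400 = -0.00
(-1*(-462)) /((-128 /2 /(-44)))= 2541 /8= 317.62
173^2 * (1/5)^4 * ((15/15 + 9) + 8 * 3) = 1017586/625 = 1628.14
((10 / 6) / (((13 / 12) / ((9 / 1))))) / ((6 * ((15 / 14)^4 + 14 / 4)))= 1152480 / 2406053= 0.48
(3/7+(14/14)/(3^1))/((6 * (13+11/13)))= 26/2835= 0.01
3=3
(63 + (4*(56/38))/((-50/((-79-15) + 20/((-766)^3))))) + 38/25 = 2017547744197/26686396325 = 75.60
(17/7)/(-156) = -17/1092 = -0.02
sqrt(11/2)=sqrt(22)/2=2.35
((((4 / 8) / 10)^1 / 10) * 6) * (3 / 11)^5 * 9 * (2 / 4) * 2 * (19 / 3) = 0.00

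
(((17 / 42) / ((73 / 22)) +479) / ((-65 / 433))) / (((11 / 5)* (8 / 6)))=-159017951 / 146146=-1088.08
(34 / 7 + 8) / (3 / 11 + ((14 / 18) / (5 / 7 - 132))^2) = 33862673295 / 718391569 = 47.14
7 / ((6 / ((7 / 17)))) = 49 / 102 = 0.48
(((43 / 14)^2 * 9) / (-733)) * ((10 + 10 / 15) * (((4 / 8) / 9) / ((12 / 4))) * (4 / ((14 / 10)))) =-0.07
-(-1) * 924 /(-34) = -27.18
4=4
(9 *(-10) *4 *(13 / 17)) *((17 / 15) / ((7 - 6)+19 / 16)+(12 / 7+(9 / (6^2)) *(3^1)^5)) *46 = -474559644 / 595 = -797579.23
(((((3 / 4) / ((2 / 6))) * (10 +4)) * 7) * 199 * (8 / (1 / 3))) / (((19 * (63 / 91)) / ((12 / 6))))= 3042312 / 19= 160121.68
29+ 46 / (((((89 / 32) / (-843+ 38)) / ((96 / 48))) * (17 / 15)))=-35504923 / 1513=-23466.57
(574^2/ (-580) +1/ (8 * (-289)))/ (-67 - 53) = 63479091/ 13409600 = 4.73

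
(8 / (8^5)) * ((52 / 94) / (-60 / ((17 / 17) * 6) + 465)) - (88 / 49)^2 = -3727031977 / 1155553280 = -3.23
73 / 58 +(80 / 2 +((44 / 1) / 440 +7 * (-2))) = 3967 / 145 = 27.36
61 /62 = 0.98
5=5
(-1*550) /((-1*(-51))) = -550 /51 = -10.78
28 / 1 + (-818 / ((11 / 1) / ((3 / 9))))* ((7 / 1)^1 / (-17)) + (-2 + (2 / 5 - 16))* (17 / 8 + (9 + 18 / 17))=-176.23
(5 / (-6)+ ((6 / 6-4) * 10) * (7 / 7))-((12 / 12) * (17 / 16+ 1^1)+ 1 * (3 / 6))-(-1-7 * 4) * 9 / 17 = -14723 / 816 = -18.04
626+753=1379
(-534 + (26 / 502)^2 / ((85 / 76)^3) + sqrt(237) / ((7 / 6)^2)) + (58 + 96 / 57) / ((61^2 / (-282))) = -527.21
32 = 32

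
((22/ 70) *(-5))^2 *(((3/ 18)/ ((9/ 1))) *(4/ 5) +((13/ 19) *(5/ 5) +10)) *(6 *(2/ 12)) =3320603/ 125685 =26.42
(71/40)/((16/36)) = 639/160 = 3.99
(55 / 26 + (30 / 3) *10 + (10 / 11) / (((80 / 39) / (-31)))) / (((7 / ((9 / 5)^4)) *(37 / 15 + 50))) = 1990010349 / 787787000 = 2.53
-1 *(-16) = 16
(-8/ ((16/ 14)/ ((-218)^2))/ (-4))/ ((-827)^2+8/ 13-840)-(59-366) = 389613118/ 1268595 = 307.12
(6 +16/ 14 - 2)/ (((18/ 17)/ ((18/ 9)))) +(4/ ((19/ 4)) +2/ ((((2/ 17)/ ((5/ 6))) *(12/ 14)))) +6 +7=191923/ 4788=40.08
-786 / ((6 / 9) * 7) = -1179 / 7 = -168.43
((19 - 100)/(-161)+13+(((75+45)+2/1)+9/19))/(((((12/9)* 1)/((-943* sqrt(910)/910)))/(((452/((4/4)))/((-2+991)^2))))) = -5781330747* sqrt(910)/118381984630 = -1.47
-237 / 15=-79 / 5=-15.80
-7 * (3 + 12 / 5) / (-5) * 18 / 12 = 567 / 50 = 11.34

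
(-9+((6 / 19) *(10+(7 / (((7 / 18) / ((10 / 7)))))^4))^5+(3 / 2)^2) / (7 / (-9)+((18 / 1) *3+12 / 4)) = 144141990513204301076822222755389281526683757 / 161499546986366690024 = 892522568656940801920008.10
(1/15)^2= 1/225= 0.00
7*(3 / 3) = 7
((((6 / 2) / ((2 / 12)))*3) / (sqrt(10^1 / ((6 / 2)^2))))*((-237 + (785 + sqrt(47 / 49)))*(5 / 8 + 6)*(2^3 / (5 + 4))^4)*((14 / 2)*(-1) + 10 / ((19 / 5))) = -508125.90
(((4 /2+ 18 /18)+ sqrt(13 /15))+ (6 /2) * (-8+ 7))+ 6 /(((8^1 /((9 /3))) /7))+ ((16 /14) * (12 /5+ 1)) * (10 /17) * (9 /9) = sqrt(195) /15+ 505 /28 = 18.97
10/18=5/9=0.56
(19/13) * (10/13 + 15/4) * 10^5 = 111625000/169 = 660502.96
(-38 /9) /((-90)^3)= 19 /3280500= 0.00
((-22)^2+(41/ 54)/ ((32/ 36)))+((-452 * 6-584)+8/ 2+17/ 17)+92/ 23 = -134503/ 48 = -2802.15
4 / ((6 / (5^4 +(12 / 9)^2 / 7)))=78782 / 189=416.84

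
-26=-26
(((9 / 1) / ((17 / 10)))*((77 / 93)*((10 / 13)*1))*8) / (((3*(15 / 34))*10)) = 2464 / 1209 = 2.04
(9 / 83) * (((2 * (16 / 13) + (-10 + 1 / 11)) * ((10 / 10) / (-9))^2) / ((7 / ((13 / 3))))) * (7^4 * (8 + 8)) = -237.10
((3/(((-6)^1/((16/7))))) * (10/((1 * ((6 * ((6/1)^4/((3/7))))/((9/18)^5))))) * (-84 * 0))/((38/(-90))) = 0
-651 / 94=-6.93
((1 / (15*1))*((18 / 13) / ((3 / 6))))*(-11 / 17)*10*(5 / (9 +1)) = -132 / 221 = -0.60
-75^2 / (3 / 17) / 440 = -6375 / 88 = -72.44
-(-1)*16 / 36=4 / 9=0.44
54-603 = -549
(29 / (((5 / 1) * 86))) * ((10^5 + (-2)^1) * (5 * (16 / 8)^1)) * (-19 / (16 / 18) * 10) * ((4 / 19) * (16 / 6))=-347993040 / 43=-8092861.40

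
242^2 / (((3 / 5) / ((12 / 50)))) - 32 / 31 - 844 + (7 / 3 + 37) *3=3518278 / 155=22698.57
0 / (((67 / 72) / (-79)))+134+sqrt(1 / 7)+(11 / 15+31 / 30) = sqrt(7) / 7+4073 / 30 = 136.14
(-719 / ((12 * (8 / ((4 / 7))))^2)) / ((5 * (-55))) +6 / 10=4657679 / 7761600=0.60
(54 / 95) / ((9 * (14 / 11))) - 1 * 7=-4622 / 665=-6.95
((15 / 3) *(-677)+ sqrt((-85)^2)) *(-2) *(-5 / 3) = -11000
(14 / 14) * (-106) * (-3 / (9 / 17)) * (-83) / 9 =-149566 / 27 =-5539.48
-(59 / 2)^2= -3481 / 4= -870.25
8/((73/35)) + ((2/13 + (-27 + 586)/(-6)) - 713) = -4567597/5694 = -802.18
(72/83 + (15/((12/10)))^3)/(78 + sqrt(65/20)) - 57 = -4959348/155293 - 1297451 * sqrt(13)/8075236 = -32.51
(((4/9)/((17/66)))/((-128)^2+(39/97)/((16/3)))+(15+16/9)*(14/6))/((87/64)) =29242783267136/1015419718305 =28.80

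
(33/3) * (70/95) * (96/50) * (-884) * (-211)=1378785408/475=2902706.12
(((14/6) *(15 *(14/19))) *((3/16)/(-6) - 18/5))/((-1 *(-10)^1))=-9.36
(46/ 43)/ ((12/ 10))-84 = -10721/ 129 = -83.11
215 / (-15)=-43 / 3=-14.33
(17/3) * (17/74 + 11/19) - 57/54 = 22315/6327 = 3.53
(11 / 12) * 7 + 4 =125 / 12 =10.42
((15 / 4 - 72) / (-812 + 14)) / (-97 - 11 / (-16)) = -26 / 29279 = -0.00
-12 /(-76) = 3 /19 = 0.16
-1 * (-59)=59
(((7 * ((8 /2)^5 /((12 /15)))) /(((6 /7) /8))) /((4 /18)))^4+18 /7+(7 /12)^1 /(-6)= 10107872070905930711041247 /504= 20055301727987957760002.47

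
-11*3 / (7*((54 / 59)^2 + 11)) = -114873 / 288449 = -0.40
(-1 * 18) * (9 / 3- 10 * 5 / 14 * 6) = 2322 / 7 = 331.71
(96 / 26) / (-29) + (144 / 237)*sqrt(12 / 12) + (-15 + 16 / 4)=-313309 / 29783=-10.52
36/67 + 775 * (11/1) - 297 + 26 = 553054/67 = 8254.54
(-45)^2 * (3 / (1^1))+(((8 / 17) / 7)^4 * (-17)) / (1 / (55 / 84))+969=7044.00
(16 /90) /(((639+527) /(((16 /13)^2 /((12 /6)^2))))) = 256 /4433715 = 0.00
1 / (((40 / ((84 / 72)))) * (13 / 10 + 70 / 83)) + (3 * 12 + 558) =25362005 / 42696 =594.01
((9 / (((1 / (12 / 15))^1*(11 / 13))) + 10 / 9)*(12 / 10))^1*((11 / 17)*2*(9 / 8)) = 7143 / 425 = 16.81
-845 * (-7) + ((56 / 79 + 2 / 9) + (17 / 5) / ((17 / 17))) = 21043222 / 3555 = 5919.33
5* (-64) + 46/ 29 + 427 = 3149/ 29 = 108.59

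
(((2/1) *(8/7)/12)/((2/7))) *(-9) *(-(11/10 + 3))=24.60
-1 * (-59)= 59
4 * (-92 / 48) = -23 / 3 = -7.67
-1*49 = -49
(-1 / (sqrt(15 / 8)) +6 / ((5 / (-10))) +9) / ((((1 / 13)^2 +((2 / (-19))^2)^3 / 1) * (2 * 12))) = -7950753889 / 376453576-7950753889 * sqrt(30) / 8470205460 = -26.26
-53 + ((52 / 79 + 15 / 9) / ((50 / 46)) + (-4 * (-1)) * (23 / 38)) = -5453138 / 112575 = -48.44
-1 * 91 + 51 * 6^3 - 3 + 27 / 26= 283999 / 26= 10923.04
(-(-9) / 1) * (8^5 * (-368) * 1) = -108527616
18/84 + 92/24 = 85/21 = 4.05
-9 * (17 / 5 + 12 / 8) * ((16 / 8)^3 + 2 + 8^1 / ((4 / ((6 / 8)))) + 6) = -3087 / 4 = -771.75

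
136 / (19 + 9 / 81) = 306 / 43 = 7.12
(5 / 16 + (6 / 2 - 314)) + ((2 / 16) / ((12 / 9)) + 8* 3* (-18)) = -23763 / 32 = -742.59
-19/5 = -3.80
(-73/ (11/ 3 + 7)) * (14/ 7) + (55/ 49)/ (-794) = -4260647/ 311248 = -13.69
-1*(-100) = 100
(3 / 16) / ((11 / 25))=75 / 176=0.43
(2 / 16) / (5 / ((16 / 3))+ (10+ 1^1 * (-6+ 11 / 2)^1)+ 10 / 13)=26 / 2331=0.01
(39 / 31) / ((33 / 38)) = 494 / 341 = 1.45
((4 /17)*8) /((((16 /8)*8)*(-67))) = -2 /1139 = -0.00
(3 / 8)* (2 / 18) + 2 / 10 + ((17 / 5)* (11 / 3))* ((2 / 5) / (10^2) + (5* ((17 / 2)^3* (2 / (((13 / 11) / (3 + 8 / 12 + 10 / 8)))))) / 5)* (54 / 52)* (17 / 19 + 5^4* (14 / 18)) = 238726352423707 / 7410000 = 32216781.70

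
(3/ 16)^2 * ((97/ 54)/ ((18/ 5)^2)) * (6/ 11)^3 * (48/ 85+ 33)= 153745/ 5792512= 0.03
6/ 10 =3/ 5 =0.60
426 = 426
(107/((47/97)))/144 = 1.53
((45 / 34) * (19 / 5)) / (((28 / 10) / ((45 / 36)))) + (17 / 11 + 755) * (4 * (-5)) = -316854735 / 20944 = -15128.66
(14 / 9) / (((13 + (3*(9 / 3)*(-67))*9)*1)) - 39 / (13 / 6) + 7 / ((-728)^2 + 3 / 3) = -232419981344 / 12912024555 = -18.00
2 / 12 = 1 / 6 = 0.17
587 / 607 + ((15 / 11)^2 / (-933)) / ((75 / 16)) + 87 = 2009335164 / 22842017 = 87.97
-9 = -9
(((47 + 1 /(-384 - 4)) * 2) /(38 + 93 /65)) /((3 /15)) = 5926375 /497222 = 11.92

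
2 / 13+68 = 886 / 13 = 68.15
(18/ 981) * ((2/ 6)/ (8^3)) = 1/ 83712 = 0.00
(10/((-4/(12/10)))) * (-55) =165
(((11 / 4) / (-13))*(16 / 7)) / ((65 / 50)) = -440 / 1183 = -0.37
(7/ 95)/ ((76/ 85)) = 119/ 1444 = 0.08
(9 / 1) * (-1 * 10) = -90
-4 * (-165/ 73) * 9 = 81.37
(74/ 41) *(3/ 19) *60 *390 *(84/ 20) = 21818160/ 779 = 28007.91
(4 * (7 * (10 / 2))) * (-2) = -280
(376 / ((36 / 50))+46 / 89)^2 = 273256.14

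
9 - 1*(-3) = 12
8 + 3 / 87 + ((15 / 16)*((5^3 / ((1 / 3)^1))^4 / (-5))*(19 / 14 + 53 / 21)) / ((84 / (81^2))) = -1123971783376.95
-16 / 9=-1.78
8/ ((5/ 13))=104/ 5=20.80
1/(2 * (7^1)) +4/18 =0.29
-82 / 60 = -41 / 30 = -1.37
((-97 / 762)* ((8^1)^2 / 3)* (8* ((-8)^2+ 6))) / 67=-1738240 / 76581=-22.70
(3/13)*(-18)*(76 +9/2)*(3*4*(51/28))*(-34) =3230442/13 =248495.54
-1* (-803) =803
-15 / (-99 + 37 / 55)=825 / 5408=0.15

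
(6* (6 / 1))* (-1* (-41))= 1476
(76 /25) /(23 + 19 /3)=57 /550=0.10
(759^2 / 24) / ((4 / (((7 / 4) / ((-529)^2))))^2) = 17787 / 303177500672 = 0.00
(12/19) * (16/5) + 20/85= 3644/1615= 2.26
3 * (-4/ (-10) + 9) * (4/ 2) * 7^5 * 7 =33177018/ 5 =6635403.60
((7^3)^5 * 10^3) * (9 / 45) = 949512301988600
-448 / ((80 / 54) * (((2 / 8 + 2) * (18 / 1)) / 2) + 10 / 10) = -448 / 31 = -14.45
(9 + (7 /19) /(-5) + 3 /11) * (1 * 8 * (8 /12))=153808 /3135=49.06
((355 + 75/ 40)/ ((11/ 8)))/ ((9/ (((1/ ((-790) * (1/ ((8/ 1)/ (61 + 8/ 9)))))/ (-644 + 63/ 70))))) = 22840/ 3112816223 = 0.00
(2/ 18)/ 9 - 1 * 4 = -323/ 81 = -3.99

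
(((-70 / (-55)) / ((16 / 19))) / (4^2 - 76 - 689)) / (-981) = 19 / 9237096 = 0.00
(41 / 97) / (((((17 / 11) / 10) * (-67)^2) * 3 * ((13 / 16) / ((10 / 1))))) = 721600 / 288692079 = 0.00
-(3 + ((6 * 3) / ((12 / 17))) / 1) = -57 / 2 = -28.50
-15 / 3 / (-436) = 5 / 436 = 0.01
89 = 89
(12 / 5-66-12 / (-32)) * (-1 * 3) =7587 / 40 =189.68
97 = 97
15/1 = 15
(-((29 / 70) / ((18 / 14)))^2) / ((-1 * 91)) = 841 / 737100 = 0.00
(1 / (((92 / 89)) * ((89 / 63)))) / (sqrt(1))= 63 / 92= 0.68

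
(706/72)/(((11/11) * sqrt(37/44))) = 353 * sqrt(407)/666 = 10.69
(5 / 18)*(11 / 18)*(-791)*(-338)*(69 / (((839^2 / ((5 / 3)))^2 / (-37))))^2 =3327859750840625 / 357975422729020341849826098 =0.00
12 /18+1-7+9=11 /3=3.67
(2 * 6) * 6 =72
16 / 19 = 0.84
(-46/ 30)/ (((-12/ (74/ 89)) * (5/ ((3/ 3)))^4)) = 851/ 5006250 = 0.00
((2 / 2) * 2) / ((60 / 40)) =4 / 3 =1.33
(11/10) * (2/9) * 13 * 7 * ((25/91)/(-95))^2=55/295659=0.00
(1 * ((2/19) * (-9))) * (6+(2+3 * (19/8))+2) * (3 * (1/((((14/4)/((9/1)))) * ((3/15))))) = -166455/266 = -625.77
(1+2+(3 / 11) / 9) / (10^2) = 1 / 33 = 0.03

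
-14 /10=-7 /5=-1.40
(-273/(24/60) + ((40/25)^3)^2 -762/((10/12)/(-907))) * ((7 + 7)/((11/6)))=1087662288846/171875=6328216.95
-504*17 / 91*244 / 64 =-9333 / 26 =-358.96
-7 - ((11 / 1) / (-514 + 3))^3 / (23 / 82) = -21482576649 / 3068955113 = -7.00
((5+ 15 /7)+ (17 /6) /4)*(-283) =-2221.89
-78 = -78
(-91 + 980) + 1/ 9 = 8002/ 9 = 889.11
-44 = -44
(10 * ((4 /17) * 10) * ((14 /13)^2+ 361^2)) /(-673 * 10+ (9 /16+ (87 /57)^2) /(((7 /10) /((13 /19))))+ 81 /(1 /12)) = -3383870968912000 /6351010725111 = -532.81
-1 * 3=-3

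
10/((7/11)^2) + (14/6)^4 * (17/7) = 383729/3969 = 96.68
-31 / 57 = -0.54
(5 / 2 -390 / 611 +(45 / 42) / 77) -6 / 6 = 22182 / 25333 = 0.88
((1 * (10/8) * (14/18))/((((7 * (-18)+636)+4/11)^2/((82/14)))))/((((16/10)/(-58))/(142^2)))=-18131090725/1134611856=-15.98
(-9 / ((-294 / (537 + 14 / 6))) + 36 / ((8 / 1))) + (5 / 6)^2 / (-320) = 2371723 / 112896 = 21.01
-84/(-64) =21/16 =1.31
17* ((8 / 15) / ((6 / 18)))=136 / 5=27.20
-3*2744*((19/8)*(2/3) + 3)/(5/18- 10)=3880.80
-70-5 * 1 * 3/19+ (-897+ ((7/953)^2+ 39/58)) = -967935494469/1000846318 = -967.12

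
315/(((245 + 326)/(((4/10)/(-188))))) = -63/53674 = -0.00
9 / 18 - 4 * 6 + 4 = -39 / 2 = -19.50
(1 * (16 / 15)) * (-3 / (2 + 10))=-0.27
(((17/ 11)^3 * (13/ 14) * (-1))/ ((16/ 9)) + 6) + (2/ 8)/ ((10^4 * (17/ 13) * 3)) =77395362371/ 19006680000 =4.07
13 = 13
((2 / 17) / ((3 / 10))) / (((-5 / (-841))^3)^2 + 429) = 0.00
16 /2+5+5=18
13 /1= 13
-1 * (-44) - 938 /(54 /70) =-31642 /27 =-1171.93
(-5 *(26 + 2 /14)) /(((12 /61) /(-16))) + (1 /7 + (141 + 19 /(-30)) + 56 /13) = 29419151 /2730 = 10776.25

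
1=1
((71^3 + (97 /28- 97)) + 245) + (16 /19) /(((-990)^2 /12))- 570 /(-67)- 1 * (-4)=358074.97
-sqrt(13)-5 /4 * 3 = -7.36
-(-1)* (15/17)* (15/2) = 225/34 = 6.62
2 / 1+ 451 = 453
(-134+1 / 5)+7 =-634 / 5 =-126.80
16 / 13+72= 952 / 13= 73.23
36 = 36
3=3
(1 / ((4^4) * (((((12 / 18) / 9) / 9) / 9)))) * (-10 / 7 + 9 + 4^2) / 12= 120285 / 14336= 8.39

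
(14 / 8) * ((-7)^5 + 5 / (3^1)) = -88228 / 3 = -29409.33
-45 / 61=-0.74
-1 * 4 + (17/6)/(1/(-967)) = -16463/6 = -2743.83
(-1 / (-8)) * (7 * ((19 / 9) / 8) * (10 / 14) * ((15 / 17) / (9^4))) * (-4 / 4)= -475 / 21415104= -0.00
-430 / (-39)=430 / 39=11.03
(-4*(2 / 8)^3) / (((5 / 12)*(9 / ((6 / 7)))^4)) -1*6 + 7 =324131 / 324135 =1.00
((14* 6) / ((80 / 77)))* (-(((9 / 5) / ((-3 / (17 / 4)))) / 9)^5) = 765302923 / 5184000000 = 0.15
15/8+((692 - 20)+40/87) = 469337/696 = 674.33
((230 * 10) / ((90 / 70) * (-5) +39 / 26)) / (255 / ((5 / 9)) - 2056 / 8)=-700 / 303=-2.31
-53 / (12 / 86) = -2279 / 6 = -379.83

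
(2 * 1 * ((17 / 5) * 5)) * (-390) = -13260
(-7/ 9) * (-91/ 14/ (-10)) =-91/ 180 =-0.51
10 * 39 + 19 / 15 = 5869 / 15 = 391.27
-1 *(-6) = 6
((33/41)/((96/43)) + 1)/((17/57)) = 5985/1312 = 4.56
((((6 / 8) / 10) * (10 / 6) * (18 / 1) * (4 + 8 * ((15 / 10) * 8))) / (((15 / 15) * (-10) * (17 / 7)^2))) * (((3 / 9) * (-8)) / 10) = 294 / 289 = 1.02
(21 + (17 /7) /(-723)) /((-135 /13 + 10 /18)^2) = 121220658 /557764375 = 0.22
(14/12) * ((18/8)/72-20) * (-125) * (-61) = -11368875/64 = -177638.67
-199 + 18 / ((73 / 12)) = -196.04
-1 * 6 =-6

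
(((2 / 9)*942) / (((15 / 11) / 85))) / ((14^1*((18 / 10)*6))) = 146795 / 1701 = 86.30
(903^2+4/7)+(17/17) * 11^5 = 6835224/7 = 976460.57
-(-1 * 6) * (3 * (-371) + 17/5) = -33288/5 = -6657.60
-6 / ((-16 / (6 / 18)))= 1 / 8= 0.12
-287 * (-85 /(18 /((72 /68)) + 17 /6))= 1230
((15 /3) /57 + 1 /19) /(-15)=-8 /855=-0.01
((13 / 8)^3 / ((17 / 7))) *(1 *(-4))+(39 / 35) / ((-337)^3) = -20600883478409 / 2914852868480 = -7.07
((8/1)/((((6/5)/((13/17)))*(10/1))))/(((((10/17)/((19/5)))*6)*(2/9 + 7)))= 19/250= 0.08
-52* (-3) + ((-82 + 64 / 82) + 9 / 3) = 3189 / 41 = 77.78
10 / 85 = 2 / 17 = 0.12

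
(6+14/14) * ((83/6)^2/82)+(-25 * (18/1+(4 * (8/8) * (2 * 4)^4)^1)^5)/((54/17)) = -82740247545214884408485731/8856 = -9342846380444318474309.59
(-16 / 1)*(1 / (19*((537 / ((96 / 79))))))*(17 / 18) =-0.00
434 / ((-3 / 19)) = -2748.67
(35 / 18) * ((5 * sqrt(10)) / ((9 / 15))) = 875 * sqrt(10) / 54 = 51.24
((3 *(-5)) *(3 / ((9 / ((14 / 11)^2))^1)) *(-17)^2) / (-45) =56644 / 1089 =52.01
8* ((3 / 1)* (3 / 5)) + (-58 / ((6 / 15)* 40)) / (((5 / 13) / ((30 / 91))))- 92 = -11299 / 140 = -80.71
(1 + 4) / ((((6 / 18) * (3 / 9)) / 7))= 315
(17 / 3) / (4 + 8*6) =17 / 156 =0.11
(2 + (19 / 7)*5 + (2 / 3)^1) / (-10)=-341 / 210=-1.62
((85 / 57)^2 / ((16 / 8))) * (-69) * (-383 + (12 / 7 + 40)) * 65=25804484875 / 15162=1701918.27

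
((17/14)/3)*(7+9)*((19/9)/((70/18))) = 2584/735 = 3.52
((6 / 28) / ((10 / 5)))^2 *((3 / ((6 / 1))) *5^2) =225 / 1568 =0.14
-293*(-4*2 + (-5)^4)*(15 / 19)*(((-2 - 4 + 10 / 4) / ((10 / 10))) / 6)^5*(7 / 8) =106343519345 / 12607488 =8434.95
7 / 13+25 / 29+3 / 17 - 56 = -348797 / 6409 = -54.42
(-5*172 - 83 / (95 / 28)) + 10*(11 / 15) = -249982 / 285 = -877.13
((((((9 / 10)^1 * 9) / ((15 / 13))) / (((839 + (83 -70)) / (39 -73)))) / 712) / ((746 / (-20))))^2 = 3956121 / 35554481396281600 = 0.00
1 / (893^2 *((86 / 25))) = 25 / 68580614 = 0.00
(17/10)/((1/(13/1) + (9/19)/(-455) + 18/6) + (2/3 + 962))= 88179/50093066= 0.00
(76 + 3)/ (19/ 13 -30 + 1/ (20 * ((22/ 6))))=-225940/ 81581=-2.77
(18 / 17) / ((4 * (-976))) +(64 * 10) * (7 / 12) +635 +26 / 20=502554953 / 497760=1009.63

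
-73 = -73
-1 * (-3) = 3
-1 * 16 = -16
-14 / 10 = -7 / 5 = -1.40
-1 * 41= -41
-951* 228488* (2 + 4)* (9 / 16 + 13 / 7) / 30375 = -103855.65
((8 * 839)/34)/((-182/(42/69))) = -0.66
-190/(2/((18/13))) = -1710/13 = -131.54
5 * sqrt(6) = 12.25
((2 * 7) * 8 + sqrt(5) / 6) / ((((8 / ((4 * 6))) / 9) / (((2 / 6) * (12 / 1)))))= 18 * sqrt(5) + 12096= 12136.25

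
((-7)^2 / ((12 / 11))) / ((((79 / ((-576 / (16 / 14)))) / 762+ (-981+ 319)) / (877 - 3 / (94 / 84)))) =-708860660508 / 11949273185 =-59.32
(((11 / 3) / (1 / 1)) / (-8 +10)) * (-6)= -11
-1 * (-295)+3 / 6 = 591 / 2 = 295.50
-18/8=-2.25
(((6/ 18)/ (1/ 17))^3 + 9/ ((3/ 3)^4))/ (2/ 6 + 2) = 5156/ 63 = 81.84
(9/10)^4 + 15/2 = 81561/10000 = 8.16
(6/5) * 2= 2.40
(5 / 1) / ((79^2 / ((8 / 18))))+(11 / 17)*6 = 3707494 / 954873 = 3.88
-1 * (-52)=52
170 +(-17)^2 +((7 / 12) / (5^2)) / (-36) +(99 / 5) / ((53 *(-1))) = 262517389 / 572400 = 458.63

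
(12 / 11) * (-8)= -8.73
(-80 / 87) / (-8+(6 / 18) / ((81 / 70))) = 3240 / 27173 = 0.12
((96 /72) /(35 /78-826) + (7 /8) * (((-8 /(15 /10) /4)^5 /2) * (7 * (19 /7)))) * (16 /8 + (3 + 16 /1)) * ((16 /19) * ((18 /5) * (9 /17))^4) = -74573636147509248 /9123677438125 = -8173.64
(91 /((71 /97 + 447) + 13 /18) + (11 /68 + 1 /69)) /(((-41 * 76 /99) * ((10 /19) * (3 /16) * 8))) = -15323384329 /1004183122480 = -0.02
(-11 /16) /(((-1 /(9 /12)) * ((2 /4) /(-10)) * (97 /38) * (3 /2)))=-1045 /388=-2.69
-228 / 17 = -13.41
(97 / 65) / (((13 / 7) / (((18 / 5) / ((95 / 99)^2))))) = 3.14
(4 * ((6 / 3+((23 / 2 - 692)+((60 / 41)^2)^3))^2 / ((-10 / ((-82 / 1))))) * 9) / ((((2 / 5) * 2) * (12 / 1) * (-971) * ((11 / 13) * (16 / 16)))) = -1573855363569769328282183391 / 94049030204179993573136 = -16734.41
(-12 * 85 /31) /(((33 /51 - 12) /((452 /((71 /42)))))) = 329182560 /424793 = 774.92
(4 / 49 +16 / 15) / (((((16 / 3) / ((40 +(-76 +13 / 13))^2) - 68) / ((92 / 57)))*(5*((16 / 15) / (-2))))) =24265 / 2373898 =0.01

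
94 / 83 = 1.13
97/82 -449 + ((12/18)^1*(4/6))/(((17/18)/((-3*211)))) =-1039505/1394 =-745.70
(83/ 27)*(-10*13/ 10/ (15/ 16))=-42.63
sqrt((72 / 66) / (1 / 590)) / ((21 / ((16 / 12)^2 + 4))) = 104* sqrt(19470) / 2079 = 6.98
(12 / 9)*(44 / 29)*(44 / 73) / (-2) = -3872 / 6351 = -0.61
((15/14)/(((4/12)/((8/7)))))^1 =180/49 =3.67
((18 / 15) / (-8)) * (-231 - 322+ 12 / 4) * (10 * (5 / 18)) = 1375 / 6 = 229.17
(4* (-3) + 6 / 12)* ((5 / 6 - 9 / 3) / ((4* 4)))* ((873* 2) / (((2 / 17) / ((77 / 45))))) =37964927 / 960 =39546.80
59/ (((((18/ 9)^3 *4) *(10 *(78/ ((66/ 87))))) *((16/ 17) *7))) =11033/ 40535040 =0.00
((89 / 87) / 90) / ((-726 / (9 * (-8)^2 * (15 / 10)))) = -712 / 52635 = -0.01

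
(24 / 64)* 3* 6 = 27 / 4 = 6.75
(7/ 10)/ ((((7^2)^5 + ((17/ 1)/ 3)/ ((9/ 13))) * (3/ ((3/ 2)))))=189/ 152536638880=0.00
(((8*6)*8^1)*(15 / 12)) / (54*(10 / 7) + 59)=3360 / 953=3.53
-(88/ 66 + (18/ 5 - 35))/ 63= 451/ 945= 0.48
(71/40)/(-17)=-71/680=-0.10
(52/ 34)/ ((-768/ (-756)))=819/ 544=1.51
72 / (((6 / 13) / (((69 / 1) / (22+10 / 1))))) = 2691 / 8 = 336.38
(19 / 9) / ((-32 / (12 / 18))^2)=19 / 20736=0.00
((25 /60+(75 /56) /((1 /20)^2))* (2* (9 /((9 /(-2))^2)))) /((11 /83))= 7475810 /2079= 3595.87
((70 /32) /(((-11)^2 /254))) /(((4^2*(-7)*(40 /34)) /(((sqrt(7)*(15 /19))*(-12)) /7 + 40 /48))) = -10795 /371712 + 97155*sqrt(7) /2059904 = 0.10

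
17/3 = 5.67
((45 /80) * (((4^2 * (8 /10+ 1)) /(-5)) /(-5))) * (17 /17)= 81 /125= 0.65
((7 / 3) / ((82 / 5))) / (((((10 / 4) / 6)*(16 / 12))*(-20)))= -21 / 1640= -0.01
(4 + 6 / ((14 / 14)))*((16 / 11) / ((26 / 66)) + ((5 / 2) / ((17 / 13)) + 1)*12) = 386.33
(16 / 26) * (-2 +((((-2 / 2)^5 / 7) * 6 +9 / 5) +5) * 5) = 1552 / 91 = 17.05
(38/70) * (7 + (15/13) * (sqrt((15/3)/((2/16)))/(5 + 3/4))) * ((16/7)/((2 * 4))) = 912 * sqrt(10)/14651 + 38/35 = 1.28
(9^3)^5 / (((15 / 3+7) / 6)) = 205891132094649 / 2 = 102945566047324.50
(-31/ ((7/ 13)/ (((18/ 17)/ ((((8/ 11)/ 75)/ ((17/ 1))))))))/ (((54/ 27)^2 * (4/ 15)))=-44884125/ 448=-100187.78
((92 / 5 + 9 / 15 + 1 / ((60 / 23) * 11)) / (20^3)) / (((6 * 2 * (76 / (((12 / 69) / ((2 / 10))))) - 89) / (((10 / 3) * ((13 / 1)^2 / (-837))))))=-2123147 / 1272510518400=-0.00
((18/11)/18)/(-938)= -1/10318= -0.00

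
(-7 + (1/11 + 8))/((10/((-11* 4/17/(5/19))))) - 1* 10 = -11.07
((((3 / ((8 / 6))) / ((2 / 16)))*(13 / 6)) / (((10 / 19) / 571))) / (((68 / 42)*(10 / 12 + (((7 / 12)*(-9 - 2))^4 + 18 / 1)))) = 46061555904 / 3021203365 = 15.25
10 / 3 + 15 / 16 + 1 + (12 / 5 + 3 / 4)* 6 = 5801 / 240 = 24.17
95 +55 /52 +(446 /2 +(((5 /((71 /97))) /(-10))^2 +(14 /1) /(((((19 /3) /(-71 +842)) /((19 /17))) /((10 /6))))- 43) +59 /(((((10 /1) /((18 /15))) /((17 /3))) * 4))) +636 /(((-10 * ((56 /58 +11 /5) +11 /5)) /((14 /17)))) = 149577497687387 /43336972900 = 3451.50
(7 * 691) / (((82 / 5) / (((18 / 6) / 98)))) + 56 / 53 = 613633 / 60844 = 10.09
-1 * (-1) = 1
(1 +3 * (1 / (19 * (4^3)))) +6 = 8515 / 1216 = 7.00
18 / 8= 9 / 4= 2.25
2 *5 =10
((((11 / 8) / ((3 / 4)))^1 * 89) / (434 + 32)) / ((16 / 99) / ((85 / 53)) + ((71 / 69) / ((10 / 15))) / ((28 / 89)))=884242590 / 12644119897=0.07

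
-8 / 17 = -0.47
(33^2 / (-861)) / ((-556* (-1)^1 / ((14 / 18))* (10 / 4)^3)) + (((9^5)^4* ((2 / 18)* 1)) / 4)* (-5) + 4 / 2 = -14434694885659466073924593 / 8548500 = -1688564647091240109.25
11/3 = 3.67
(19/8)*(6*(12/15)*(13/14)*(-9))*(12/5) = -40014/175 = -228.65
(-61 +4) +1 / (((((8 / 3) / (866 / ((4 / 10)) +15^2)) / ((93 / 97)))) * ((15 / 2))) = 57.57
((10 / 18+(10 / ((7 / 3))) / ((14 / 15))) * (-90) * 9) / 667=-204300 / 32683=-6.25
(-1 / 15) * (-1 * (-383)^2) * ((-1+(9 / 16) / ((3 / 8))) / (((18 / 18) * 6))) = 146689 / 180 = 814.94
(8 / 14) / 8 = 1 / 14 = 0.07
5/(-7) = -5/7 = -0.71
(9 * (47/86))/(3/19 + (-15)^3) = -2679/1838164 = -0.00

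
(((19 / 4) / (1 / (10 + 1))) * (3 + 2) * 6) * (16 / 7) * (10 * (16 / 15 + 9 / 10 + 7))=2248840 / 7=321262.86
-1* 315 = -315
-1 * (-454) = 454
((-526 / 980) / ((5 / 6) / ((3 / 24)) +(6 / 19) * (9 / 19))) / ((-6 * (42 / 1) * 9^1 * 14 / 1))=94943 / 38284233120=0.00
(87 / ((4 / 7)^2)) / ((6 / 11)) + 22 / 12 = 47069 / 96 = 490.30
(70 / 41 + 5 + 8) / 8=603 / 328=1.84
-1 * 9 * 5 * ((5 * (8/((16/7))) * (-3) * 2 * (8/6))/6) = 1050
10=10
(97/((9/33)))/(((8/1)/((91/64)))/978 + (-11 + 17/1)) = 15826811/267250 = 59.22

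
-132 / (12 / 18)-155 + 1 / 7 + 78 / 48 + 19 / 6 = -58475 / 168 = -348.07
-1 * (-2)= 2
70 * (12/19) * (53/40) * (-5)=-5565/19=-292.89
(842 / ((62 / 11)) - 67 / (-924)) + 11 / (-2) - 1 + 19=4639171 / 28644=161.96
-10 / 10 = -1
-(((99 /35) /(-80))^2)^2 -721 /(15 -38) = 31.35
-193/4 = -48.25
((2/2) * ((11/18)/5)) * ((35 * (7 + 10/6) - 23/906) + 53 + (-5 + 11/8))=4686451/108720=43.11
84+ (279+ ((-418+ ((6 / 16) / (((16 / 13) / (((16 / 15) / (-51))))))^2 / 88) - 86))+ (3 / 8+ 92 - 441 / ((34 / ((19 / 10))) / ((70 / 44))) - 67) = -56702534231 / 366220800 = -154.83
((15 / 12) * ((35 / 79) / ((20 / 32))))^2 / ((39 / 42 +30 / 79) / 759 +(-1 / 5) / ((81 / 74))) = -7029099000 / 1620383773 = -4.34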